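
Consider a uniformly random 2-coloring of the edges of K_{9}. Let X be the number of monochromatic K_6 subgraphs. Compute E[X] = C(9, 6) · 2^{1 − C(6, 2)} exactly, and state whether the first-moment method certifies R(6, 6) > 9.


E[X] = C(9, 6) · 2^{1 − 15} = 84 · 2^{−14} = 84/16384.
As a reduced fraction: E[X] = 21/4096 ≈ 0.0051.
Is E[X] < 1? YES.
Since E[X] < 1, there exists a 2-coloring of K_{9} with no monochromatic K_6; hence R(6, 6) > 9.

E[X] = 21/4096 ≈ 0.0051; E[X] < 1, so R(6, 6) > 9.


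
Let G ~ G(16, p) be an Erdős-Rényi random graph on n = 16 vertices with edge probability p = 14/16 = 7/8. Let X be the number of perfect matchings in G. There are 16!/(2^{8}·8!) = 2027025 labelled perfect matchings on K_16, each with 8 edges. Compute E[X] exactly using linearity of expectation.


K_16 has 16!/(2^{8}·8!) = 2027025 labelled perfect matchings.
For each such perfect matching H, let X_H = 1 if all 8 edges of H are present in G. Then P[X_H = 1] = p^{8} = (7/8)^{8} = 5764801/16777216.
By linearity: E[X] = Σ_H E[X_H] = 2027025 · p^{8} = 2027025 · 5764801/16777216 = 11685395747025/16777216.
Numerically: E[X] ≈ 696504.

E[X] = 2027025 · (7/8)^{8} = 11685395747025/16777216 ≈ 696504.


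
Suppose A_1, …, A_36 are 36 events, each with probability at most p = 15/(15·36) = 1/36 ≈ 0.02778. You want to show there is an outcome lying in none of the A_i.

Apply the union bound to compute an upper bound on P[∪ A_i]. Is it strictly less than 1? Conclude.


Union bound: P[∪_{i=1}^{36} A_i] ≤ Σ_i P[A_i] ≤ 36·p = 36·(1/36) = 1.
Numerically: 1 ≈ 1.00000.
Is 1 < 1? NO.
Since the bound 1 is ≥ 1, the union bound is uninformative here; it does NOT by itself certify existence.

36·p = 1 ≈ 1.00000; existence NOT certified by the union bound.


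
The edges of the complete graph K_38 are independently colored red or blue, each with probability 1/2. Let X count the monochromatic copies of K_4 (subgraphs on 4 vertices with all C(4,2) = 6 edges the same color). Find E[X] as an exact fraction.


Let X = Σ_S X_S over the C(38, 4) = 73815 subsets S of size 4, where X_S = 1 if the K_4 on S is monochromatic.
For a fixed S, the K_4 on S has C(4, 2) = 6 edges. P[all 6 edges red] = (1/2)^6, and likewise for blue, so P[monochromatic] = 2·(1/2)^6 = 2^{1 − 6} = 1/32.
Summing: E[X] = C(38, 4) · 2^{1 − 6} = 73815 · 1/32 = 73815/32.
Numerically: E[X] ≈ 2306.719.

E[X] = C(38,4)·2^(1−C(4,2)) = 73815/32 ≈ 2306.719.


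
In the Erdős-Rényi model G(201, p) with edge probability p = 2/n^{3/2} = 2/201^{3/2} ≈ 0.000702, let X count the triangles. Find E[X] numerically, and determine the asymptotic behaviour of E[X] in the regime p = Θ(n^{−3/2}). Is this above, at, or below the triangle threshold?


Number of potential triangles: C(201, 3) = 1333300.
Each occurs with probability p³ ≈ (0.000702)³ ≈ 3.45707e-10.
By linearity: E[X] = C(201, 3)·p³ ≈ 1333300 · 3.45707e-10 ≈ 0.000.
Since α = 3/2 > 1, p = c/n^{3/2} = o(1/n) is below the triangle threshold p ~ 1/n. Asymptotically E[X] ~ (c³/6)·n^{3(1−α)} = (2³/6)·n^{-1.5} → 0, so by Markov's inequality G has no triangles w.h.p.

E[X] ≈ 0.000; in regime p = Θ(1/n^{3/2}) E[X] tends to 0 (below the triangle threshold p ~ 1/n).


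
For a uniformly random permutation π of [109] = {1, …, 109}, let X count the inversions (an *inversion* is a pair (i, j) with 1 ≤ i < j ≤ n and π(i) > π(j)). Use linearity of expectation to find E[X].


Write X = Σ X_I over the C(109, 2) = 5886 pairs i < j, with X_I the indicator of one inversion.
There are 5886 indicators.
For each fixed pair i < j, the values π(i) and π(j) are two distinct elements of {1, …, 109} in uniformly random order; by symmetry P[π(i) > π(j)] = 1/2.
By linearity: E[X] = 5886 · (1/2) = C(109, 2) · (1/2) = 5886/2 = 2943 ≈ 2943.00000.

E[X] = 2943 = 2943.00000.


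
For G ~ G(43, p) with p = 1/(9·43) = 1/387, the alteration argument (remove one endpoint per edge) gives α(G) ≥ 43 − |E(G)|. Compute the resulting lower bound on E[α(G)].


E[|E(G)|] = C(43, 2)·p = 903 · (1/387) = 7/3.
E[α(G)] ≥ n − E[|E(G)|] = 43 − 7/3 = 122/3.
Numerically: ≈ 40.666667.
(This is only a lower bound; the true E[α(G)] may be larger.)

E[α(G)] ≥ 122/3 ≈ 40.666667.


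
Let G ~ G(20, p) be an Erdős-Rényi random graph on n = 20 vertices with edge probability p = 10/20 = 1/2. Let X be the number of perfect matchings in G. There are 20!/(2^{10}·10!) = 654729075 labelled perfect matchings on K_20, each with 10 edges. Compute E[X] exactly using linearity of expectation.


K_20 has 20!/(2^{10}·10!) = 654729075 labelled perfect matchings.
For each such perfect matching H, let X_H = 1 if all 10 edges of H are present in G. Then P[X_H = 1] = p^{10} = (1/2)^{10} = 1/1024.
Summing the indicators: E[X] = Σ_H E[X_H] = 654729075 · p^{10} = 654729075 · 1/1024 = 654729075/1024.
Numerically: E[X] ≈ 6.39e+05.

E[X] = 654729075 · (1/2)^{10} = 654729075/1024 ≈ 6.39e+05.


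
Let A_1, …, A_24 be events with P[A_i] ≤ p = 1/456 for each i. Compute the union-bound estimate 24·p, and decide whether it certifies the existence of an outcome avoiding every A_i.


Union bound: P[∪_{i=1}^{24} A_i] ≤ Σ_i P[A_i] ≤ 24·p = 24·(1/456) = 1/19.
Numerically: 1/19 ≈ 0.0526.
Is 1/19 < 1? YES.
Since P[∪ A_i] ≤ 1/19 < 1, the complement has P[∩ A_i^c] ≥ 1 − 1/19 = 18/19 > 0, so some outcome avoids every A_i.

24·p = 1/19 ≈ 0.0526; existence CERTIFIED by the union bound.


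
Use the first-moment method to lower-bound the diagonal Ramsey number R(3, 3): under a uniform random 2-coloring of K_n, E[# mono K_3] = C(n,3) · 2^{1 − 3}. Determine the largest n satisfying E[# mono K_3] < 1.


We need C(n, 3) · 2^{1 − 3} < 1, i.e. C(n, 3) < 2^{3 − 1} = 4.
Check values of n near the boundary:
  n = 3: C(3, 3) = 1; 1 < 4? YES
  n = 4: C(4, 3) = 4; 4 < 4? NO
  n = 5: C(5, 3) = 10; 10 < 4? NO
  n = 6: C(6, 3) = 20; 20 < 4? NO
The largest n with C(n, 3) < 4 is n = 3 (where E[X] = 1/4 ≈ 0.25000). Hence R(3, 3) > 3, i.e. R(3, 3) ≥ 4.

Largest n = 3; hence R(3, 3) > 3.


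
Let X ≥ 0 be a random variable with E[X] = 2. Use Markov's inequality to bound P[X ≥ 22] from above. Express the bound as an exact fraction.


μ = E[X] = 2, a = 22.
Markov: P[X ≥ 22] ≤ μ/a = (2)/22 = 1/11.
Numerically: ≈ 0.091.
(Since a = 22 > μ = 2.000, the bound 1/11 is < 1 and informative.)

P[X ≥ 22] ≤ 1/11 ≈ 0.091.


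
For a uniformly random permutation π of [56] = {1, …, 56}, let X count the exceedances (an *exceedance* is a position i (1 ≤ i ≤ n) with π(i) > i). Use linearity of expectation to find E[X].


Write X = Σ_{i=1}^{56} X_i, where X_i = 1_{π(i) > i}.
For each fixed i, π(i) is uniform over {1, …, 56} (marginal of a uniform permutation), so P[π(i) > i] = (n − i)/n. Summing: Σ_{i=1}^{56} (n − i)/n = (0 + 1 + … + 55)/56 = 56(56 − 1)/(2·56) = (56 − 1)/2.
Hence E[X] = Σ_{i=1}^{56} (56 − i)/56 = 55/2 ≈ 27.500.

E[X] = 55/2 = 27.500.


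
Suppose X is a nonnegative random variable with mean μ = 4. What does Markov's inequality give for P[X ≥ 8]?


μ = E[X] = 4, a = 8.
Markov: P[X ≥ 8] ≤ μ/a = (4)/8 = 1/2.
Numerically: ≈ 0.500.
(Since a = 8 > μ = 4.000, the bound 1/2 is < 1 and informative.)

P[X ≥ 8] ≤ 1/2 ≈ 0.500.


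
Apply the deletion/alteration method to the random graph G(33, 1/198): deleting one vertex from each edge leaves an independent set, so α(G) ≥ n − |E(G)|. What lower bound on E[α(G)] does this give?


E[|E(G)|] = C(33, 2)·p = 528 · (1/198) = 8/3.
E[α(G)] ≥ n − E[|E(G)|] = 33 − 8/3 = 91/3.
Numerically: ≈ 30.333333.
(This is only a lower bound; the true E[α(G)] may be larger.)

E[α(G)] ≥ 91/3 ≈ 30.333333.


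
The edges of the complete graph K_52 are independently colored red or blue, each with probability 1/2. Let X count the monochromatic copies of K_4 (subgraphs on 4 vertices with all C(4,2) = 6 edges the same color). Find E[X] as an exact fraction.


Let X = Σ_S X_S over the C(52, 4) = 270725 subsets S of size 4, where X_S = 1 if the K_4 on S is monochromatic.
For a fixed S, the K_4 on S has C(4, 2) = 6 edges. P[all 6 edges red] = (1/2)^6, and likewise for blue, so P[monochromatic] = 2·(1/2)^6 = 2^{1 − 6} = 1/32.
By linearity: E[X] = C(52, 4) · 2^{1 − 6} = 270725 · 1/32 = 270725/32.
Numerically: E[X] ≈ 8460.156.

E[X] = C(52,4)·2^(1−C(4,2)) = 270725/32 ≈ 8460.156.


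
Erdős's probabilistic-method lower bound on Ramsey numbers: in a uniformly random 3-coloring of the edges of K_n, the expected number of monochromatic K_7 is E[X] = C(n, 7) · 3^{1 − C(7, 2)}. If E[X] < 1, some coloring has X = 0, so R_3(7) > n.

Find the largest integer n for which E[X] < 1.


We need C(n, 7) · 3^{1 − 21} < 1, i.e. C(n, 7) < 3^{21 − 1} = 3486784401.
Check values of n near the boundary:
  n = 75: C(75, 7) = 1984829850; 1984829850 < 3486784401? YES
  n = 76: C(76, 7) = 2186189400; 2186189400 < 3486784401? YES
  n = 77: C(77, 7) = 2404808340; 2404808340 < 3486784401? YES
  n = 78: C(78, 7) = 2641902120; 2641902120 < 3486784401? YES
  n = 79: C(79, 7) = 2898753715; 2898753715 < 3486784401? YES
  n = 80: C(80, 7) = 3176716400; 3176716400 < 3486784401? YES
  n = 81: C(81, 7) = 3477216600; 3477216600 < 3486784401? YES
  n = 82: C(82, 7) = 3801756816; 3801756816 < 3486784401? NO
  n = 83: C(83, 7) = 4151918628; 4151918628 < 3486784401? NO
  n = 84: C(84, 7) = 4529365776; 4529365776 < 3486784401? NO
The largest n with C(n, 7) < 3486784401 is n = 81 (where E[X] = 42928600/43046721 ≈ 0.997256). Hence R_3(7) > 81, i.e. R_3(7) ≥ 82.

Largest n = 81; hence R_3(7) > 81.


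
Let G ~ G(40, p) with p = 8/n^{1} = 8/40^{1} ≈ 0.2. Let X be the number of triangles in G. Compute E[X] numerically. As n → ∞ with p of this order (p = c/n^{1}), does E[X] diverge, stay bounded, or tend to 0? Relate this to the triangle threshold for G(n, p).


Number of potential triangles: C(40, 3) = 9880.
Each occurs with probability p³ ≈ (0.2)³ ≈ 8.000000e-03.
By linearity: E[X] = C(40, 3)·p³ ≈ 9880 · 8.000000e-03 ≈ 79.0400.
Here α = 1, so p = 8/n is exactly at the triangle threshold p ~ 1/n. Asymptotically E[X] → c³/6 = 8³/6 = 256/3 ≈ 85.3333, a bounded constant. In this regime the triangle count is asymptotically Poisson(c³/6).

E[X] ≈ 79.0400; in regime p = Θ(1/n^{1}) E[X] stays bounded (at the triangle threshold p ~ 1/n).


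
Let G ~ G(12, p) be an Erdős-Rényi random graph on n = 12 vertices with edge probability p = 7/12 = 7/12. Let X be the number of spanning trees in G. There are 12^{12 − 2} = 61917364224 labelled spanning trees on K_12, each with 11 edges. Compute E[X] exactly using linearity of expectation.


K_12 has 12^{12 − 2} = 61917364224 labelled spanning trees.
For each such spanning tree H, let X_H = 1 if all 11 edges of H are present in G. Then P[X_H = 1] = p^{11} = (7/12)^{11} = 1977326743/743008370688.
Summing the indicators: E[X] = Σ_H E[X_H] = 61917364224 · p^{11} = 61917364224 · 1977326743/743008370688 = 1977326743/12.
Numerically: E[X] ≈ 1.64777e+08.

E[X] = 61917364224 · (7/12)^{11} = 1977326743/12 ≈ 1.64777e+08.


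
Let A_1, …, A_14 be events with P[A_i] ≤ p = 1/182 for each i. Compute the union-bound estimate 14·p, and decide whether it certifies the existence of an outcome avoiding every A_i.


Union bound: P[∪_{i=1}^{14} A_i] ≤ Σ_i P[A_i] ≤ 14·p = 14·(1/182) = 1/13.
Numerically: 1/13 ≈ 0.076923.
Is 1/13 < 1? YES.
Since P[∪ A_i] ≤ 1/13 < 1, the complement has P[∩ A_i^c] ≥ 1 − 1/13 = 12/13 > 0, so some outcome avoids every A_i.

14·p = 1/13 ≈ 0.076923; existence CERTIFIED by the union bound.


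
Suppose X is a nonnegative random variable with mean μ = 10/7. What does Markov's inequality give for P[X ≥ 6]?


μ = E[X] = 10/7, a = 6.
Markov: P[X ≥ 6] ≤ μ/a = (10/7)/6 = 5/21.
Numerically: ≈ 0.238.
(Since a = 6 > μ = 1.429, the bound 5/21 is < 1 and informative.)

P[X ≥ 6] ≤ 5/21 ≈ 0.238.


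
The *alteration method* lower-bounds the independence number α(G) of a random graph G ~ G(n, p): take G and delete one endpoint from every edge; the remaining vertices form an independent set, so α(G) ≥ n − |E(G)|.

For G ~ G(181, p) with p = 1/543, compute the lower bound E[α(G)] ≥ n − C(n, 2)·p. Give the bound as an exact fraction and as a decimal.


E[|E(G)|] = C(181, 2)·p = 16290 · (1/543) = 30.
E[α(G)] ≥ n − E[|E(G)|] = 181 − 30 = 151.
Numerically: ≈ 151.0000.
(This is only a lower bound; the true E[α(G)] may be larger.)

E[α(G)] ≥ 151 ≈ 151.0000.


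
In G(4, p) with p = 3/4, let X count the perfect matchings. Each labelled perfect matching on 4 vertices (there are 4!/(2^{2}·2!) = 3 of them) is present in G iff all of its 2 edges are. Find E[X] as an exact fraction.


K_4 has 4!/(2^{2}·2!) = 3 labelled perfect matchings.
For each such perfect matching H, let X_H = 1 if all 2 edges of H are present in G. Then P[X_H = 1] = p^{2} = (3/4)^{2} = 9/16.
By linearity of expectation: E[X] = Σ_H E[X_H] = 3 · p^{2} = 3 · 9/16 = 27/16.
Numerically: E[X] ≈ 1.69.

E[X] = 3 · (3/4)^{2} = 27/16 ≈ 1.69.


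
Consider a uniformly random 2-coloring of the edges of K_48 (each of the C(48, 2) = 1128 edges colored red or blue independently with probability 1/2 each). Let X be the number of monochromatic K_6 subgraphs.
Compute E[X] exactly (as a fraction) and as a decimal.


Let X = Σ_S X_S over the C(48, 6) = 12271512 subsets S of size 6, where X_S = 1 if the K_6 on S is monochromatic.
For a fixed S, the K_6 on S has C(6, 2) = 15 edges. P[all 15 edges red] = (1/2)^15, and likewise for blue, so P[monochromatic] = 2·(1/2)^15 = 2^{1 − 15} = 1/16384.
By linearity of expectation: E[X] = C(48, 6) · 2^{1 − 15} = 12271512 · 1/16384 = 1533939/2048.
Numerically: E[X] ≈ 748.9937.

E[X] = C(48,6)·2^(1−C(6,2)) = 1533939/2048 ≈ 748.9937.


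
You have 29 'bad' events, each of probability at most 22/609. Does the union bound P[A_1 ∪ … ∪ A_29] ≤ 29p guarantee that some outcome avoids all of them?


Union bound: P[∪_{i=1}^{29} A_i] ≤ Σ_i P[A_i] ≤ 29·p = 29·(22/609) = 22/21.
Numerically: 22/21 ≈ 1.047619.
Is 22/21 < 1? NO.
Since the bound 22/21 is ≥ 1, the union bound is uninformative here; it does NOT by itself certify existence.

29·p = 22/21 ≈ 1.047619; existence NOT certified by the union bound.


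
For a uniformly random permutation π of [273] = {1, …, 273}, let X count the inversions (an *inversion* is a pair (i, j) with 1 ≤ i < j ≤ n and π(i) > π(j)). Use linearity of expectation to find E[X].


Write X = Σ X_I over the C(273, 2) = 37128 pairs i < j, with X_I the indicator of one inversion.
There are 37128 indicators.
For each fixed pair i < j, the values π(i) and π(j) are two distinct elements of {1, …, 273} in uniformly random order; by symmetry P[π(i) > π(j)] = 1/2.
By linearity: E[X] = 37128 · (1/2) = C(273, 2) · (1/2) = 37128/2 = 18564 ≈ 18564.000000.

E[X] = 18564 = 18564.000000.


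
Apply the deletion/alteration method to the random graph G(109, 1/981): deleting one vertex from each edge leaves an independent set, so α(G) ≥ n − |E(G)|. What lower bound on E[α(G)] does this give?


E[|E(G)|] = C(109, 2)·p = 5886 · (1/981) = 6.
E[α(G)] ≥ n − E[|E(G)|] = 109 − 6 = 103.
Numerically: ≈ 103.000000.
(This is only a lower bound; the true E[α(G)] may be larger.)

E[α(G)] ≥ 103 ≈ 103.000000.


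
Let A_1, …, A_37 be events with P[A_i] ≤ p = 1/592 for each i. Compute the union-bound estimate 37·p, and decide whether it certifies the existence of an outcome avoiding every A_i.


Union bound: P[∪_{i=1}^{37} A_i] ≤ Σ_i P[A_i] ≤ 37·p = 37·(1/592) = 1/16.
Numerically: 1/16 ≈ 0.0625.
Is 1/16 < 1? YES.
Since P[∪ A_i] ≤ 1/16 < 1, the complement has P[∩ A_i^c] ≥ 1 − 1/16 = 15/16 > 0, so some outcome avoids every A_i.

37·p = 1/16 ≈ 0.0625; existence CERTIFIED by the union bound.


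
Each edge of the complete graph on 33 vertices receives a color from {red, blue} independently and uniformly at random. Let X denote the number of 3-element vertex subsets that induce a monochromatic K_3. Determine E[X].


Let X = Σ_S X_S over the C(33, 3) = 5456 subsets S of size 3, where X_S = 1 if the K_3 on S is monochromatic.
For a fixed S, the K_3 on S has C(3, 2) = 3 edges. P[all 3 edges red] = (1/2)^3, and likewise for blue, so P[monochromatic] = 2·(1/2)^3 = 2^{1 − 3} = 1/4.
Summing: E[X] = C(33, 3) · 2^{1 − 3} = 5456 · 1/4 = 1364.
Numerically: E[X] ≈ 1364.0000.

E[X] = C(33,3)·2^(1−C(3,2)) = 1364 ≈ 1364.0000.


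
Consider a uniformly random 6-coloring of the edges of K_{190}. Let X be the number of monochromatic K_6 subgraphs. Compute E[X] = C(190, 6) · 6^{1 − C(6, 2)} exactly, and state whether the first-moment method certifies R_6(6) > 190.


E[X] = C(190, 6) · 6^{1 − 15} = 60334683255 · 6^{−14} = 60334683255/78364164096.
As a reduced fraction: E[X] = 6703853695/8707129344 ≈ 0.770.
Is E[X] < 1? YES.
Since E[X] < 1, there exists a 6-coloring of K_{190} with no monochromatic K_6; hence R_6(6) > 190.

E[X] = 6703853695/8707129344 ≈ 0.770; E[X] < 1, so R_6(6) > 190.


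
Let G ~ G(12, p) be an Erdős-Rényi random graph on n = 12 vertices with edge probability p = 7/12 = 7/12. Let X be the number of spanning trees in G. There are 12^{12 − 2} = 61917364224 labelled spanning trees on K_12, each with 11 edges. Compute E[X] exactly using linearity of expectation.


K_12 has 12^{12 − 2} = 61917364224 labelled spanning trees.
For each such spanning tree H, let X_H = 1 if all 11 edges of H are present in G. Then P[X_H = 1] = p^{11} = (7/12)^{11} = 1977326743/743008370688.
Summing the indicators: E[X] = Σ_H E[X_H] = 61917364224 · p^{11} = 61917364224 · 1977326743/743008370688 = 1977326743/12.
Numerically: E[X] ≈ 1.64777e+08.

E[X] = 61917364224 · (7/12)^{11} = 1977326743/12 ≈ 1.64777e+08.


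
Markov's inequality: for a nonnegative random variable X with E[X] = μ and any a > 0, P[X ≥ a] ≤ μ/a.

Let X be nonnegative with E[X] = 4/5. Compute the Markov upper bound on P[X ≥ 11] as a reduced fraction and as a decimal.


μ = E[X] = 4/5, a = 11.
Markov: P[X ≥ 11] ≤ μ/a = (4/5)/11 = 4/55.
Numerically: ≈ 0.072727.
(Since a = 11 > μ = 0.800000, the bound 4/55 is < 1 and informative.)

P[X ≥ 11] ≤ 4/55 ≈ 0.072727.


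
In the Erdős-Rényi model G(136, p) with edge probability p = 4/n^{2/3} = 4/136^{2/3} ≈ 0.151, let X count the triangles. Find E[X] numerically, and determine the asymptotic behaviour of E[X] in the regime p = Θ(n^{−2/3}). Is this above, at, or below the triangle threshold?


Number of potential triangles: C(136, 3) = 410040.
Each occurs with probability p³ ≈ (0.151)³ ≈ 3.46021e-03.
By linearity: E[X] = C(136, 3)·p³ ≈ 410040 · 3.46021e-03 ≈ 1418.824.
Since α = 2/3 < 1, p = c/n^{2/3} ≫ 1/n is above the triangle threshold p ~ 1/n. Asymptotically E[X] ~ (c³/6)·n^{3(1−α)} = (4³/6)·n^{1} → ∞; triangles are abundant w.h.p.

E[X] ≈ 1418.824; in regime p = Θ(1/n^{2/3}) E[X] diverges (above the triangle threshold p ~ 1/n).


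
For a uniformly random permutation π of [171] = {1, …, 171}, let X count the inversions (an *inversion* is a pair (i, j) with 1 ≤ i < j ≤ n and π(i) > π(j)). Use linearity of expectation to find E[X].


Write X = Σ X_I over the C(171, 2) = 14535 pairs i < j, with X_I the indicator of one inversion.
There are 14535 indicators.
For each fixed pair i < j, the values π(i) and π(j) are two distinct elements of {1, …, 171} in uniformly random order; by symmetry P[π(i) > π(j)] = 1/2.
By linearity: E[X] = 14535 · (1/2) = C(171, 2) · (1/2) = 14535/2 = 14535/2 ≈ 7267.50000.

E[X] = 14535/2 = 7267.50000.


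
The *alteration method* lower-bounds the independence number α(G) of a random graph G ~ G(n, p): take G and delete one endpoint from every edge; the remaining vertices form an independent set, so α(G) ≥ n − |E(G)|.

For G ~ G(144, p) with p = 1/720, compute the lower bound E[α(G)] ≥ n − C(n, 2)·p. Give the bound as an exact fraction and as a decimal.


E[|E(G)|] = C(144, 2)·p = 10296 · (1/720) = 143/10.
E[α(G)] ≥ n − E[|E(G)|] = 144 − 143/10 = 1297/10.
Numerically: ≈ 129.7000.
(This is only a lower bound; the true E[α(G)] may be larger.)

E[α(G)] ≥ 1297/10 ≈ 129.7000.


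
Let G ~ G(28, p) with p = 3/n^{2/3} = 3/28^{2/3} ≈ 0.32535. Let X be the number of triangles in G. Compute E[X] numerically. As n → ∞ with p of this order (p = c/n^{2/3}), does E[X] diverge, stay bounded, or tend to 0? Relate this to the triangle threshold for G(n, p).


Number of potential triangles: C(28, 3) = 3276.
Each occurs with probability p³ ≈ (0.32535)³ ≈ 3.4438776e-02.
By linearity: E[X] = C(28, 3)·p³ ≈ 3276 · 3.4438776e-02 ≈ 112.82143.
Since α = 2/3 < 1, p = c/n^{2/3} ≫ 1/n is above the triangle threshold p ~ 1/n. Asymptotically E[X] ~ (c³/6)·n^{3(1−α)} = (3³/6)·n^{1} → ∞; triangles are abundant w.h.p.

E[X] ≈ 112.82143; in regime p = Θ(1/n^{2/3}) E[X] diverges (above the triangle threshold p ~ 1/n).


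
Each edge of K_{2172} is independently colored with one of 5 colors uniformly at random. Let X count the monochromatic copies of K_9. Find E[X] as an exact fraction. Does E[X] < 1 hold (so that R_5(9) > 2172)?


E[X] = C(2172, 9) · 5^{1 − 36} = 2915866900084148060642020 · 5^{−35} = 2915866900084148060642020/2910383045673370361328125.
As a reduced fraction: E[X] = 583173380016829612128404/582076609134674072265625 ≈ 1.0018842.
Is E[X] < 1? NO.
Since E[X] ≥ 1, the first-moment bound is inconclusive at n = 2172; it does NOT by itself certify R_5(9) > 2172.

E[X] = 583173380016829612128404/582076609134674072265625 ≈ 1.0018842; E[X] ≥ 1; first-moment method inconclusive here.


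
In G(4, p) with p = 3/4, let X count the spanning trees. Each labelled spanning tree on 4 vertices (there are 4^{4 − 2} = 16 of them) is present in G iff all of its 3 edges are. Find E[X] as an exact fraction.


K_4 has 4^{4 − 2} = 16 labelled spanning trees.
For each such spanning tree H, let X_H = 1 if all 3 edges of H are present in G. Then P[X_H = 1] = p^{3} = (3/4)^{3} = 27/64.
Summing the indicators: E[X] = Σ_H E[X_H] = 16 · p^{3} = 16 · 27/64 = 27/4.
Numerically: E[X] ≈ 6.75.

E[X] = 16 · (3/4)^{3} = 27/4 ≈ 6.75.


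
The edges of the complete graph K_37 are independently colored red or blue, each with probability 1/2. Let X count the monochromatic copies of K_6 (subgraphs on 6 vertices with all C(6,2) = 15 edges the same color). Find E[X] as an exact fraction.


Let X = Σ_S X_S over the C(37, 6) = 2324784 subsets S of size 6, where X_S = 1 if the K_6 on S is monochromatic.
For a fixed S, the K_6 on S has C(6, 2) = 15 edges. P[all 15 edges red] = (1/2)^15, and likewise for blue, so P[monochromatic] = 2·(1/2)^15 = 2^{1 − 15} = 1/16384.
By linearity: E[X] = C(37, 6) · 2^{1 − 15} = 2324784 · 1/16384 = 145299/1024.
Numerically: E[X] ≈ 141.89355.

E[X] = C(37,6)·2^(1−C(6,2)) = 145299/1024 ≈ 141.89355.


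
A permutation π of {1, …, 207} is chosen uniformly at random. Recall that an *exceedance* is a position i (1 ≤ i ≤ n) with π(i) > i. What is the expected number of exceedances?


Write X = Σ_{i=1}^{207} X_i, where X_i = 1_{π(i) > i}.
For each fixed i, π(i) is uniform over {1, …, 207} (marginal of a uniform permutation), so P[π(i) > i] = (n − i)/n. Summing: Σ_{i=1}^{207} (n − i)/n = (0 + 1 + … + 206)/207 = 207(207 − 1)/(2·207) = (207 − 1)/2.
Hence E[X] = Σ_{i=1}^{207} (207 − i)/207 = 103 ≈ 103.000.

E[X] = 103 = 103.000.


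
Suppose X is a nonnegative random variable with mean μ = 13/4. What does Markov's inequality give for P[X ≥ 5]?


μ = E[X] = 13/4, a = 5.
Markov: P[X ≥ 5] ≤ μ/a = (13/4)/5 = 13/20.
Numerically: ≈ 0.650000.
(Since a = 5 > μ = 3.250000, the bound 13/20 is < 1 and informative.)

P[X ≥ 5] ≤ 13/20 ≈ 0.650000.


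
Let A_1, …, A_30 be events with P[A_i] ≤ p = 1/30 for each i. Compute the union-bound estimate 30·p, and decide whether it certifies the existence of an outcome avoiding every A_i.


Union bound: P[∪_{i=1}^{30} A_i] ≤ Σ_i P[A_i] ≤ 30·p = 30·(1/30) = 1.
Numerically: 1 ≈ 1.00000.
Is 1 < 1? NO.
Since the bound 1 is ≥ 1, the union bound is uninformative here; it does NOT by itself certify existence.

30·p = 1 ≈ 1.00000; existence NOT certified by the union bound.


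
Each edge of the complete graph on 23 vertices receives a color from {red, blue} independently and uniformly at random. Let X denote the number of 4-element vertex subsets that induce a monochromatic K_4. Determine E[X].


Let X = Σ_S X_S over the C(23, 4) = 8855 subsets S of size 4, where X_S = 1 if the K_4 on S is monochromatic.
For a fixed S, the K_4 on S has C(4, 2) = 6 edges. P[all 6 edges red] = (1/2)^6, and likewise for blue, so P[monochromatic] = 2·(1/2)^6 = 2^{1 − 6} = 1/32.
By linearity of expectation: E[X] = C(23, 4) · 2^{1 − 6} = 8855 · 1/32 = 8855/32.
Numerically: E[X] ≈ 276.71875.

E[X] = C(23,4)·2^(1−C(4,2)) = 8855/32 ≈ 276.71875.


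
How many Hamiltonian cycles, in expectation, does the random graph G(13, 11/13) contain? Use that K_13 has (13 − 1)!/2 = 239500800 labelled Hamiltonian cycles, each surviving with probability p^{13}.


K_13 has (13 − 1)!/2 = 239500800 labelled Hamiltonian cycles.
For each such Hamiltonian cycle H, let X_H = 1 if all 13 edges of H are present in G. Then P[X_H = 1] = p^{13} = (11/13)^{13} = 34522712143931/302875106592253.
By linearity of expectation: E[X] = Σ_H E[X_H] = 239500800 · p^{13} = 239500800 · 34522712143931/302875106592253 = 8268217176641189644800/302875106592253.
Numerically: E[X] ≈ 2.7299e+07.

E[X] = 239500800 · (11/13)^{13} = 8268217176641189644800/302875106592253 ≈ 2.7299e+07.


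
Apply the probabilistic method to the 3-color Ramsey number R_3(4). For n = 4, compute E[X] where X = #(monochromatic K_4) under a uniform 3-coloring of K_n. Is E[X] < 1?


E[X] = C(4, 4) · 3^{1 − 6} = 1 · 3^{−5} = 1/243.
As a reduced fraction: E[X] = 1/243 ≈ 0.00412.
Is E[X] < 1? YES.
Since E[X] < 1, there exists a 3-coloring of K_{4} with no monochromatic K_4; hence R_3(4) > 4.

E[X] = 1/243 ≈ 0.00412; E[X] < 1, so R_3(4) > 4.


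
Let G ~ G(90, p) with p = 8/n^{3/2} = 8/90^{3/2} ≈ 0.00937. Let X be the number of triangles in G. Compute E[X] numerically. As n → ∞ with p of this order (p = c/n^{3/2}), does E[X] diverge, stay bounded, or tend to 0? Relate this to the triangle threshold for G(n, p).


Number of potential triangles: C(90, 3) = 117480.
Each occurs with probability p³ ≈ (0.00937)³ ≈ 8.225810e-07.
By linearity: E[X] = C(90, 3)·p³ ≈ 117480 · 8.225810e-07 ≈ 0.0966.
Since α = 3/2 > 1, p = c/n^{3/2} = o(1/n) is below the triangle threshold p ~ 1/n. Asymptotically E[X] ~ (c³/6)·n^{3(1−α)} = (8³/6)·n^{-1.5} → 0, so by Markov's inequality G has no triangles w.h.p.

E[X] ≈ 0.0966; in regime p = Θ(1/n^{3/2}) E[X] tends to 0 (below the triangle threshold p ~ 1/n).


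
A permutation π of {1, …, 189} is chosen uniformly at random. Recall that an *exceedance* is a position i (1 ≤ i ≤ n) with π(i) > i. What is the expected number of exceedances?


Write X = Σ_{i=1}^{189} X_i, where X_i = 1_{π(i) > i}.
For each fixed i, π(i) is uniform over {1, …, 189} (marginal of a uniform permutation), so P[π(i) > i] = (n − i)/n. Summing: Σ_{i=1}^{189} (n − i)/n = (0 + 1 + … + 188)/189 = 189(189 − 1)/(2·189) = (189 − 1)/2.
Hence E[X] = Σ_{i=1}^{189} (189 − i)/189 = 94 ≈ 94.0000.

E[X] = 94 = 94.0000.


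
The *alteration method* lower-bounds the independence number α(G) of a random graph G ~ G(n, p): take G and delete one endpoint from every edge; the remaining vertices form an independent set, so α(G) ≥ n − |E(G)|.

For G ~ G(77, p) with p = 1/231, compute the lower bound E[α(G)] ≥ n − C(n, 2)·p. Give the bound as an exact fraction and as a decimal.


E[|E(G)|] = C(77, 2)·p = 2926 · (1/231) = 38/3.
E[α(G)] ≥ n − E[|E(G)|] = 77 − 38/3 = 193/3.
Numerically: ≈ 64.3333.
(This is only a lower bound; the true E[α(G)] may be larger.)

E[α(G)] ≥ 193/3 ≈ 64.3333.


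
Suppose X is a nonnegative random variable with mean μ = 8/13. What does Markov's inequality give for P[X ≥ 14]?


μ = E[X] = 8/13, a = 14.
Markov: P[X ≥ 14] ≤ μ/a = (8/13)/14 = 4/91.
Numerically: ≈ 0.044.
(Since a = 14 > μ = 0.615, the bound 4/91 is < 1 and informative.)

P[X ≥ 14] ≤ 4/91 ≈ 0.044.


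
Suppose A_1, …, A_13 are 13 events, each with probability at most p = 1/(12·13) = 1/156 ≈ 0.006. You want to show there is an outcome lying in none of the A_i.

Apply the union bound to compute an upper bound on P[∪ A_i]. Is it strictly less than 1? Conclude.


Union bound: P[∪_{i=1}^{13} A_i] ≤ Σ_i P[A_i] ≤ 13·p = 13·(1/156) = 1/12.
Numerically: 1/12 ≈ 0.083.
Is 1/12 < 1? YES.
Since P[∪ A_i] ≤ 1/12 < 1, the complement has P[∩ A_i^c] ≥ 1 − 1/12 = 11/12 > 0, so some outcome avoids every A_i.

13·p = 1/12 ≈ 0.083; existence CERTIFIED by the union bound.


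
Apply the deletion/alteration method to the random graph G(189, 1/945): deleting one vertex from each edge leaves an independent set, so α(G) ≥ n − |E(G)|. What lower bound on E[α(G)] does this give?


E[|E(G)|] = C(189, 2)·p = 17766 · (1/945) = 94/5.
E[α(G)] ≥ n − E[|E(G)|] = 189 − 94/5 = 851/5.
Numerically: ≈ 170.2000.
(This is only a lower bound; the true E[α(G)] may be larger.)

E[α(G)] ≥ 851/5 ≈ 170.2000.


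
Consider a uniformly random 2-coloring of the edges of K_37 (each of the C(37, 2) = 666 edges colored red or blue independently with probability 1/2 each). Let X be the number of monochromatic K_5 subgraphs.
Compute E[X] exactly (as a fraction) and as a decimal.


Let X = Σ_S X_S over the C(37, 5) = 435897 subsets S of size 5, where X_S = 1 if the K_5 on S is monochromatic.
For a fixed S, the K_5 on S has C(5, 2) = 10 edges. P[all 10 edges red] = (1/2)^10, and likewise for blue, so P[monochromatic] = 2·(1/2)^10 = 2^{1 − 10} = 1/512.
By linearity: E[X] = C(37, 5) · 2^{1 − 10} = 435897 · 1/512 = 435897/512.
Numerically: E[X] ≈ 851.361328.

E[X] = C(37,5)·2^(1−C(5,2)) = 435897/512 ≈ 851.361328.


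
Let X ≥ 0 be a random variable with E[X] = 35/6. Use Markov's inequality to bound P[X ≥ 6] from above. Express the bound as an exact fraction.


μ = E[X] = 35/6, a = 6.
Markov: P[X ≥ 6] ≤ μ/a = (35/6)/6 = 35/36.
Numerically: ≈ 0.97222.
(Since a = 6 > μ = 5.83333, the bound 35/36 is < 1 and informative.)

P[X ≥ 6] ≤ 35/36 ≈ 0.97222.


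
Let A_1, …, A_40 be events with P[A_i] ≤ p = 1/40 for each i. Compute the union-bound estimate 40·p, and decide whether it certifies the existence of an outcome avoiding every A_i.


Union bound: P[∪_{i=1}^{40} A_i] ≤ Σ_i P[A_i] ≤ 40·p = 40·(1/40) = 1.
Numerically: 1 ≈ 1.0000.
Is 1 < 1? NO.
Since the bound 1 is ≥ 1, the union bound is uninformative here; it does NOT by itself certify existence.

40·p = 1 ≈ 1.0000; existence NOT certified by the union bound.


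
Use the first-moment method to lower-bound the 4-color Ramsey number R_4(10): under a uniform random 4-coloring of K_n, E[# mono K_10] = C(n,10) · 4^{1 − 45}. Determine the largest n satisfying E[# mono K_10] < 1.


We need C(n, 10) · 4^{1 − 45} < 1, i.e. C(n, 10) < 4^{45 − 1} = 309485009821345068724781056.
Check values of n near the boundary:
  n = 2019: C(2019, 10) = 303322949179835278009229628; 303322949179835278009229628 < 309485009821345068724781056? YES
  n = 2020: C(2020, 10) = 304832018578739931133653656; 304832018578739931133653656 < 309485009821345068724781056? YES
  n = 2021: C(2021, 10) = 306347841644770462864800616; 306347841644770462864800616 < 309485009821345068724781056? YES
  n = 2022: C(2022, 10) = 307870445231474093395937796; 307870445231474093395937796 < 309485009821345068724781056? YES
  n = 2023: C(2023, 10) = 309399856285778485315440716; 309399856285778485315440716 < 309485009821345068724781056? YES
  n = 2024: C(2024, 10) = 310936101848269937576192656; 310936101848269937576192656 < 309485009821345068724781056? NO
  n = 2025: C(2025, 10) = 312479209053472269772600560; 312479209053472269772600560 < 309485009821345068724781056? NO
  n = 2026: C(2026, 10) = 314029205130126398094885285; 314029205130126398094885285 < 309485009821345068724781056? NO
The largest n with C(n, 10) < 309485009821345068724781056 is n = 2023 (where E[X] = 77349964071444621328860179/77371252455336267181195264 ≈ 0.9997). Hence R_4(10) > 2023, i.e. R_4(10) ≥ 2024.

Largest n = 2023; hence R_4(10) > 2023.


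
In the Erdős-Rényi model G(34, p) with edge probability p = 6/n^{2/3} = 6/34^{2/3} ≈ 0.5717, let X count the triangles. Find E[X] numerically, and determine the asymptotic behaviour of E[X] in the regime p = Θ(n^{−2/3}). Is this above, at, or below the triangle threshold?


Number of potential triangles: C(34, 3) = 5984.
Each occurs with probability p³ ≈ (0.5717)³ ≈ 1.8685121e-01.
By linearity: E[X] = C(34, 3)·p³ ≈ 5984 · 1.8685121e-01 ≈ 1118.11765.
Since α = 2/3 < 1, p = c/n^{2/3} ≫ 1/n is above the triangle threshold p ~ 1/n. Asymptotically E[X] ~ (c³/6)·n^{3(1−α)} = (6³/6)·n^{1} → ∞; triangles are abundant w.h.p.

E[X] ≈ 1118.11765; in regime p = Θ(1/n^{2/3}) E[X] diverges (above the triangle threshold p ~ 1/n).


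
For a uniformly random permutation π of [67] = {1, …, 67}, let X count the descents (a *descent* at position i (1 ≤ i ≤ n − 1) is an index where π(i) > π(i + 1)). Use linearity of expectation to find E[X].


Write X = Σ X_I over i = 1, …, 66, with X_I the indicator of one descent.
There are 66 indicators.
For each fixed i, the pair (π(i), π(i+1)) is a uniformly random ordered pair of distinct values from {1, …, 67}; by symmetry P[π(i) > π(i+1)] = 1/2.
By linearity: E[X] = 66 · (1/2) = (67 − 1) · (1/2) = 33 ≈ 33.0000.

E[X] = 33 = 33.0000.


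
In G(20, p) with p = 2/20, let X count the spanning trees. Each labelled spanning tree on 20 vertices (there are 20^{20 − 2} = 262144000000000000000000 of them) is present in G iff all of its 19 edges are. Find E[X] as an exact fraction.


K_20 has 20^{20 − 2} = 262144000000000000000000 labelled spanning trees.
For each such spanning tree H, let X_H = 1 if all 19 edges of H are present in G. Then P[X_H = 1] = p^{19} = (1/10)^{19} = 1/10000000000000000000.
By linearity of expectation: E[X] = Σ_H E[X_H] = 262144000000000000000000 · p^{19} = 262144000000000000000000 · 1/10000000000000000000 = 131072/5.
Numerically: E[X] ≈ 26214.4.

E[X] = 262144000000000000000000 · (1/10)^{19} = 131072/5 ≈ 26214.4.


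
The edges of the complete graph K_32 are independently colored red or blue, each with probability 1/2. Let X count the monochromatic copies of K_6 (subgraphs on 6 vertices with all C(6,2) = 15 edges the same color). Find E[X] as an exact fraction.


Let X = Σ_S X_S over the C(32, 6) = 906192 subsets S of size 6, where X_S = 1 if the K_6 on S is monochromatic.
For a fixed S, the K_6 on S has C(6, 2) = 15 edges. P[all 15 edges red] = (1/2)^15, and likewise for blue, so P[monochromatic] = 2·(1/2)^15 = 2^{1 − 15} = 1/16384.
Summing: E[X] = C(32, 6) · 2^{1 − 15} = 906192 · 1/16384 = 56637/1024.
Numerically: E[X] ≈ 55.30957.

E[X] = C(32,6)·2^(1−C(6,2)) = 56637/1024 ≈ 55.30957.


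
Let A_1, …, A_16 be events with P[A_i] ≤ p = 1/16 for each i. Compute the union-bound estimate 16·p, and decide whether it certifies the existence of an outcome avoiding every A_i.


Union bound: P[∪_{i=1}^{16} A_i] ≤ Σ_i P[A_i] ≤ 16·p = 16·(1/16) = 1.
Numerically: 1 ≈ 1.000000.
Is 1 < 1? NO.
Since the bound 1 is ≥ 1, the union bound is uninformative here; it does NOT by itself certify existence.

16·p = 1 ≈ 1.000000; existence NOT certified by the union bound.


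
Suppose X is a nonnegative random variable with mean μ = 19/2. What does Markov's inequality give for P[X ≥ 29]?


μ = E[X] = 19/2, a = 29.
Markov: P[X ≥ 29] ≤ μ/a = (19/2)/29 = 19/58.
Numerically: ≈ 0.3276.
(Since a = 29 > μ = 9.5000, the bound 19/58 is < 1 and informative.)

P[X ≥ 29] ≤ 19/58 ≈ 0.3276.


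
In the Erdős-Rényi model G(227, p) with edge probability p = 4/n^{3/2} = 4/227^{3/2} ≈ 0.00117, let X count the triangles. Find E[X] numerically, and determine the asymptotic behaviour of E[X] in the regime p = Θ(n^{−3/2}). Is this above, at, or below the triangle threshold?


Number of potential triangles: C(227, 3) = 1923825.
Each occurs with probability p³ ≈ (0.00117)³ ≈ 1.599792e-09.
By linearity: E[X] = C(227, 3)·p³ ≈ 1923825 · 1.599792e-09 ≈ 0.0031.
Since α = 3/2 > 1, p = c/n^{3/2} = o(1/n) is below the triangle threshold p ~ 1/n. Asymptotically E[X] ~ (c³/6)·n^{3(1−α)} = (4³/6)·n^{-1.5} → 0, so by Markov's inequality G has no triangles w.h.p.

E[X] ≈ 0.0031; in regime p = Θ(1/n^{3/2}) E[X] tends to 0 (below the triangle threshold p ~ 1/n).


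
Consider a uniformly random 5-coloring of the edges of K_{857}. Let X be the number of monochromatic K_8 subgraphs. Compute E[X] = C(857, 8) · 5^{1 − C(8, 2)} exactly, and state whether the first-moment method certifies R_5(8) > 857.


E[X] = C(857, 8) · 5^{1 − 28} = 6983854138365964575 · 5^{−27} = 6983854138365964575/7450580596923828125.
As a reduced fraction: E[X] = 279354165534638583/298023223876953125 ≈ 0.937.
Is E[X] < 1? YES.
Since E[X] < 1, there exists a 5-coloring of K_{857} with no monochromatic K_8; hence R_5(8) > 857.

E[X] = 279354165534638583/298023223876953125 ≈ 0.937; E[X] < 1, so R_5(8) > 857.


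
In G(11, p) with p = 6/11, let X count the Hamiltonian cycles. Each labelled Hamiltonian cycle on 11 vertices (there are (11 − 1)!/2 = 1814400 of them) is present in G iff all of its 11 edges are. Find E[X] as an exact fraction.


K_11 has (11 − 1)!/2 = 1814400 labelled Hamiltonian cycles.
For each such Hamiltonian cycle H, let X_H = 1 if all 11 edges of H are present in G. Then P[X_H = 1] = p^{11} = (6/11)^{11} = 362797056/285311670611.
Summing the indicators: E[X] = Σ_H E[X_H] = 1814400 · p^{11} = 1814400 · 362797056/285311670611 = 658258978406400/285311670611.
Numerically: E[X] ≈ 2307.

E[X] = 1814400 · (6/11)^{11} = 658258978406400/285311670611 ≈ 2307.


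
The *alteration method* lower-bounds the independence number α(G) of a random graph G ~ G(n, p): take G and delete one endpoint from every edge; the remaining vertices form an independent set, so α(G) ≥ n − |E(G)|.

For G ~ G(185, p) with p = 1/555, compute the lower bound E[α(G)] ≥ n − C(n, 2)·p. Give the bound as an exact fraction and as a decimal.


E[|E(G)|] = C(185, 2)·p = 17020 · (1/555) = 92/3.
E[α(G)] ≥ n − E[|E(G)|] = 185 − 92/3 = 463/3.
Numerically: ≈ 154.333333.
(This is only a lower bound; the true E[α(G)] may be larger.)

E[α(G)] ≥ 463/3 ≈ 154.333333.


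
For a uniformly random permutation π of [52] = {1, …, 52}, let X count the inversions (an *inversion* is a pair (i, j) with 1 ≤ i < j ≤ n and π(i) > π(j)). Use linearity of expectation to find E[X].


Write X = Σ X_I over the C(52, 2) = 1326 pairs i < j, with X_I the indicator of one inversion.
There are 1326 indicators.
For each fixed pair i < j, the values π(i) and π(j) are two distinct elements of {1, …, 52} in uniformly random order; by symmetry P[π(i) > π(j)] = 1/2.
By linearity: E[X] = 1326 · (1/2) = C(52, 2) · (1/2) = 1326/2 = 663 ≈ 663.00000.

E[X] = 663 = 663.00000.


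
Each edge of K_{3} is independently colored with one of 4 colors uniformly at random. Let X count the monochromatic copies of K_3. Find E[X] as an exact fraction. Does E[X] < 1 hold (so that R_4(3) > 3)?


E[X] = C(3, 3) · 4^{1 − 3} = 1 · 4^{−2} = 1/16.
As a reduced fraction: E[X] = 1/16 ≈ 0.0625000.
Is E[X] < 1? YES.
Since E[X] < 1, there exists a 4-coloring of K_{3} with no monochromatic K_3; hence R_4(3) > 3.

E[X] = 1/16 ≈ 0.0625000; E[X] < 1, so R_4(3) > 3.
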